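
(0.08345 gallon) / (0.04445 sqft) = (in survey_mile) 4.753e-05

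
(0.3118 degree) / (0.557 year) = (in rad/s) 3.098e-10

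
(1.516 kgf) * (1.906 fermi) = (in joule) 2.834e-14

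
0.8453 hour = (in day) 0.03522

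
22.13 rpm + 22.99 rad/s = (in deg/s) 1450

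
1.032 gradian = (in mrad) 16.21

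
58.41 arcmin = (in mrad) 16.99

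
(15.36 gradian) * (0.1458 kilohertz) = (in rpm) 335.9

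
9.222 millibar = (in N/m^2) 922.2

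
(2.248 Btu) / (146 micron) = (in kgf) 1.657e+06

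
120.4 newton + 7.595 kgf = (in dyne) 1.949e+07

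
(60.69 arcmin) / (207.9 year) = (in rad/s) 2.693e-12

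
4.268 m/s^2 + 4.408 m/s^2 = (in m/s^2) 8.676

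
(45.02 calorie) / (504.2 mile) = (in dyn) 23.21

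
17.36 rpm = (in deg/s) 104.2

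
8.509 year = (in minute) 4.472e+06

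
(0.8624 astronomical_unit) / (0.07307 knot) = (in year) 1.088e+05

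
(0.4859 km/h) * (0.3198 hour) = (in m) 155.4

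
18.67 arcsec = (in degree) 0.005186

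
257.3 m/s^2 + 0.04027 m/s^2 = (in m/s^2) 257.3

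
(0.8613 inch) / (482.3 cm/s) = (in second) 0.004536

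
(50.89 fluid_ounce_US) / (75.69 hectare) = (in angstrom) 19.88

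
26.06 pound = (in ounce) 417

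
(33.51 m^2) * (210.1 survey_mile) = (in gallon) 2.993e+09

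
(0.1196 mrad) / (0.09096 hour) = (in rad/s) 3.652e-07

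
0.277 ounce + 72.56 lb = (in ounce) 1161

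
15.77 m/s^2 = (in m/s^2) 15.77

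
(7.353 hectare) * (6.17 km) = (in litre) 4.537e+11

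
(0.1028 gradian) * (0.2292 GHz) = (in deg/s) 2.121e+07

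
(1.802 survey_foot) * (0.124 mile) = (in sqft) 1180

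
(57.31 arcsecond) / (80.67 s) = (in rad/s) 3.444e-06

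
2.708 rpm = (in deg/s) 16.25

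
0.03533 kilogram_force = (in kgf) 0.03533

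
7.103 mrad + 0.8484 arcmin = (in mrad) 7.35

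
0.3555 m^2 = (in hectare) 3.555e-05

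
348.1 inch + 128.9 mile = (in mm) 2.075e+08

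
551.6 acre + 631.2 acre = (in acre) 1183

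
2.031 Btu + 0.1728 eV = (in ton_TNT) 5.121e-07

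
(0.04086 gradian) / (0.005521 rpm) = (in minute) 0.0185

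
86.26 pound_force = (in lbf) 86.26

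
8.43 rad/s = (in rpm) 80.5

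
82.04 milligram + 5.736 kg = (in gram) 5736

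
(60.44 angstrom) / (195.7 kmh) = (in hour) 3.088e-14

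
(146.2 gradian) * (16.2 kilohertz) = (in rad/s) 3.72e+04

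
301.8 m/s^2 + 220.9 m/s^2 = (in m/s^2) 522.7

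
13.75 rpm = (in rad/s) 1.44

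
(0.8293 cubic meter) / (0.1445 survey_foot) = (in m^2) 18.83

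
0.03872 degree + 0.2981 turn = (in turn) 0.2982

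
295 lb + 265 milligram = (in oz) 4720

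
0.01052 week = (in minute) 106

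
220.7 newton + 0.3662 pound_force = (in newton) 222.3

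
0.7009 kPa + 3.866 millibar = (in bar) 0.01087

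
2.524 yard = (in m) 2.308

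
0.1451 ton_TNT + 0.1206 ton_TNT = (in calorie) 2.657e+08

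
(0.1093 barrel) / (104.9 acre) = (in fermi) 4.093e+07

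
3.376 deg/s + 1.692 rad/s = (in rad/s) 1.751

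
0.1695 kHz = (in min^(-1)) 1.017e+04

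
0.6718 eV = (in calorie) 2.573e-20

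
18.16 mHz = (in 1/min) 1.09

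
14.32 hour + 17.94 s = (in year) 0.001635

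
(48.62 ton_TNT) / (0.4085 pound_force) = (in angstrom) 1.12e+21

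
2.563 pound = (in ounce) 41.01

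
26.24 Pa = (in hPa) 0.2624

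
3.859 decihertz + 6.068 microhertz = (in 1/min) 23.15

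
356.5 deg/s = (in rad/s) 6.222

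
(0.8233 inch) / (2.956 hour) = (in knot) 3.82e-06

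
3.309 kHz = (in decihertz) 3.309e+04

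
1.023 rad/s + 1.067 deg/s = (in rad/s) 1.042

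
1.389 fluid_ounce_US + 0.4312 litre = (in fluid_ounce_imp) 16.62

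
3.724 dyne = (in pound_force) 8.372e-06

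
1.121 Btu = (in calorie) 282.7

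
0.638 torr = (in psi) 0.01234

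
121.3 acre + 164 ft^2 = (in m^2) 4.909e+05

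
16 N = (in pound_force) 3.597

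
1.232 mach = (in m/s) 419.5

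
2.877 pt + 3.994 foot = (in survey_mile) 0.0007571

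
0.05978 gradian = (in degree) 0.0538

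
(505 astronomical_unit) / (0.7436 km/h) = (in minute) 6.096e+12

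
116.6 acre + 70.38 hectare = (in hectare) 117.6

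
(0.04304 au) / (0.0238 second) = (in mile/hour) 6.052e+11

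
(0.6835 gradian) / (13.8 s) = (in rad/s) 0.000778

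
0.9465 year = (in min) 4.975e+05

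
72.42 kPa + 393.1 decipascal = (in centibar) 72.46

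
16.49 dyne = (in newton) 0.0001649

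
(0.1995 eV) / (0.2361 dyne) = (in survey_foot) 4.442e-14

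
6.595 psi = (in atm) 0.4488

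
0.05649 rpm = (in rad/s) 0.005916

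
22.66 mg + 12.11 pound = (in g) 5493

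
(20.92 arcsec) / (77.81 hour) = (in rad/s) 3.621e-10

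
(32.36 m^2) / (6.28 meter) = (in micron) 5.153e+06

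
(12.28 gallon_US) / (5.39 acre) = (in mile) 1.324e-09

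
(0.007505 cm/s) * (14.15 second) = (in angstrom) 1.062e+07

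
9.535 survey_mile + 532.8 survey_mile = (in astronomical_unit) 5.834e-06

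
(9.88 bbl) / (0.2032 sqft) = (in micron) 8.321e+07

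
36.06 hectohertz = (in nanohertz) 3.606e+12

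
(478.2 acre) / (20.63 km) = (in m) 93.81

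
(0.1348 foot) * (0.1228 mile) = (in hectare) 0.000812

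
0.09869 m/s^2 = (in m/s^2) 0.09869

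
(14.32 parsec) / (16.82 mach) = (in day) 8.93e+08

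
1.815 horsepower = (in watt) 1353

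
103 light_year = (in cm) 9.745e+19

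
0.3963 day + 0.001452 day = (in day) 0.3978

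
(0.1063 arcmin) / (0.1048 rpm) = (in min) 4.696e-05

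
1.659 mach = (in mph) 1264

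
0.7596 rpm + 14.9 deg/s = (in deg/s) 19.46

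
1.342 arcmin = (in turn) 6.213e-05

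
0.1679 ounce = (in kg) 0.00476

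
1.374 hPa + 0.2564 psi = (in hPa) 19.05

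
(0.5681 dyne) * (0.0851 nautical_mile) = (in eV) 5.588e+15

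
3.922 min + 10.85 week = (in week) 10.85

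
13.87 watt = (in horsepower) 0.0186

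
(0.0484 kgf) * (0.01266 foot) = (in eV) 1.143e+16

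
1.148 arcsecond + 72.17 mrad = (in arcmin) 248.1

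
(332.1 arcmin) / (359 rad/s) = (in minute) 4.485e-06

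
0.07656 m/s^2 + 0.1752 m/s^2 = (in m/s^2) 0.2518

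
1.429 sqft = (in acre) 3.281e-05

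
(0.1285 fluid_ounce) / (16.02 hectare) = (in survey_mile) 1.474e-14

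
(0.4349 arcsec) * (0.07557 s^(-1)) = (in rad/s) 1.593e-07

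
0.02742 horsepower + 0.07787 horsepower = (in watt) 78.51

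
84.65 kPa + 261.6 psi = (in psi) 273.9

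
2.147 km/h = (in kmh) 2.147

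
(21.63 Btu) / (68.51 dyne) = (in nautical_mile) 1.799e+04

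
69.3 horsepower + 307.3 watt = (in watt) 5.198e+04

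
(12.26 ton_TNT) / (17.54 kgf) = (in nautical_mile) 1.61e+05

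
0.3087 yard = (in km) 0.0002823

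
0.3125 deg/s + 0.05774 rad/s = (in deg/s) 3.621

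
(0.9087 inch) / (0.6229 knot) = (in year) 2.284e-09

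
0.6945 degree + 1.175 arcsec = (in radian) 0.01213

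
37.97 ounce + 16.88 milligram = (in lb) 2.373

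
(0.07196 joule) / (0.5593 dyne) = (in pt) 3.647e+07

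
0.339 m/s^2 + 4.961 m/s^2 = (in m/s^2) 5.3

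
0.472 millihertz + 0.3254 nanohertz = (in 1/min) 0.02832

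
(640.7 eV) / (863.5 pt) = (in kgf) 3.436e-17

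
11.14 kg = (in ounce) 393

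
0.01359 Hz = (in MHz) 1.359e-08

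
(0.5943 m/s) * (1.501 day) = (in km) 77.07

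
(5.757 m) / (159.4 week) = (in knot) 1.161e-07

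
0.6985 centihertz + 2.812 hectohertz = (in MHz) 0.0002812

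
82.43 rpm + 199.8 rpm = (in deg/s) 1693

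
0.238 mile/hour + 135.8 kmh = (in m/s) 37.83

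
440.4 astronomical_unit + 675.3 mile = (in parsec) 0.002135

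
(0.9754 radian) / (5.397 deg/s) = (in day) 0.0001199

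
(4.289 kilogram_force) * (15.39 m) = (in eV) 4.04e+21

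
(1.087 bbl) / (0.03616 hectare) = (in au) 3.195e-15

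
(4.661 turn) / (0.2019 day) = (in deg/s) 0.09619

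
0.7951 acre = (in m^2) 3218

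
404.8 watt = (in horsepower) 0.5428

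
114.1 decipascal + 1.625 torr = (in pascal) 228.1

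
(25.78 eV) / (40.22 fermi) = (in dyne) 10.27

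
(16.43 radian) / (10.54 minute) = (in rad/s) 0.02598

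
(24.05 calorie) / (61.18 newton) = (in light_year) 1.738e-16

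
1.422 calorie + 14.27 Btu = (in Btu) 14.28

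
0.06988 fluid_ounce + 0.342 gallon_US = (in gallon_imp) 0.2852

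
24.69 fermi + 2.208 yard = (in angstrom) 2.019e+10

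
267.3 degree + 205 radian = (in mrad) 2.097e+05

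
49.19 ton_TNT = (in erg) 2.058e+18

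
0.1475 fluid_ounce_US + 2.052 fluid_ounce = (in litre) 0.06505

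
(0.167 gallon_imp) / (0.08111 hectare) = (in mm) 0.000936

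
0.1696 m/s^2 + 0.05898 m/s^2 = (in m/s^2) 0.2286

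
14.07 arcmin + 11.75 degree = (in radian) 0.2092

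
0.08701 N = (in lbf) 0.01956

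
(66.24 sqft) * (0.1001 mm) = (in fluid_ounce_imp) 21.68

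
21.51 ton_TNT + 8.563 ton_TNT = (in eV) 7.853e+29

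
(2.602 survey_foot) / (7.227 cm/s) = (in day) 0.000127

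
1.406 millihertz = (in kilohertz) 1.406e-06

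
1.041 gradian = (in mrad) 16.35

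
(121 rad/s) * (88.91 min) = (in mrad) 6.455e+08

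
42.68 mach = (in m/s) 1.453e+04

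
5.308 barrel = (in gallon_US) 222.9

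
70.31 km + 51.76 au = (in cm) 7.743e+14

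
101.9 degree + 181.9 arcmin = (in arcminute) 6296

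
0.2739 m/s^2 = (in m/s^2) 0.2739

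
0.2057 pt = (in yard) 7.936e-05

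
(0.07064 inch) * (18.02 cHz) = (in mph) 0.0007233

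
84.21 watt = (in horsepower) 0.1129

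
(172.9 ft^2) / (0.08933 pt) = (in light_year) 5.388e-11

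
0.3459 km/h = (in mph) 0.2149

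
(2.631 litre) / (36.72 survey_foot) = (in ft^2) 0.00253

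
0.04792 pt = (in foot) 5.546e-05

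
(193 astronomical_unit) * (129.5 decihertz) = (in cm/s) 3.739e+16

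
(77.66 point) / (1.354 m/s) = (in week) 3.346e-08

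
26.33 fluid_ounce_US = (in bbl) 0.004898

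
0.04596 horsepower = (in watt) 34.27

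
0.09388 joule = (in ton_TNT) 2.244e-11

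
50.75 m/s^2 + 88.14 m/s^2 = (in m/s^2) 138.9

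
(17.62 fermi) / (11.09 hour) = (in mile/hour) 9.872e-19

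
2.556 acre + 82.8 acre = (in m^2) 3.454e+05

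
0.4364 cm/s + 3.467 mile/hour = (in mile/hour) 3.477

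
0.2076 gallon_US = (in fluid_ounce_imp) 27.66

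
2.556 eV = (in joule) 4.095e-19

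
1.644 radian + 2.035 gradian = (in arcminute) 5762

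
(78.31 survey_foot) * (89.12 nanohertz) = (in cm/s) 0.0002127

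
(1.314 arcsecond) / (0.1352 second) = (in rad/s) 4.712e-05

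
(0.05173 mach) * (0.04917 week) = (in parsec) 1.698e-11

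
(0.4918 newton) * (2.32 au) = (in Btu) 1.618e+08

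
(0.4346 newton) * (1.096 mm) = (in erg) 4763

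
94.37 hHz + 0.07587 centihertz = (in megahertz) 0.009437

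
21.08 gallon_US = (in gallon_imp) 17.55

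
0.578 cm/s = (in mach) 1.698e-05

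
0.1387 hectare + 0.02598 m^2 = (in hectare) 0.1387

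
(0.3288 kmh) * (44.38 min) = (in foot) 797.9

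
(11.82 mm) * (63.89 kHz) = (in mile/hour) 1689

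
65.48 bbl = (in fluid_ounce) 3.52e+05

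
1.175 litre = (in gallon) 0.3104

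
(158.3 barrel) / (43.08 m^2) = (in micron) 5.842e+05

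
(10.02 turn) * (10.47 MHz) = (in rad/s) 6.592e+08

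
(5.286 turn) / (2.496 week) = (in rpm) 0.0002101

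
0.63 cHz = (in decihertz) 0.063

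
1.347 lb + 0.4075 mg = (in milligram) 6.11e+05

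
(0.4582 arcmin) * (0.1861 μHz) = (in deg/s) 1.421e-09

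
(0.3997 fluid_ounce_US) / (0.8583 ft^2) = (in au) 9.909e-16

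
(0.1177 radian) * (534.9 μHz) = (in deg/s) 0.003607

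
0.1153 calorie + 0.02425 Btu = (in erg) 2.607e+08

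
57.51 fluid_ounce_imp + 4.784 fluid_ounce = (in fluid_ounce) 60.04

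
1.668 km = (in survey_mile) 1.036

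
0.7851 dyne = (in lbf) 1.765e-06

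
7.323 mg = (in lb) 1.614e-05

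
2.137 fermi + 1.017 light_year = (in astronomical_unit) 6.432e+04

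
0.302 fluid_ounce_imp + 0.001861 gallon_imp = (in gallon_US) 0.004502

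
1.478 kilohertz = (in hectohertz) 14.78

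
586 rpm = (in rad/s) 61.37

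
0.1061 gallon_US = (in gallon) 0.1061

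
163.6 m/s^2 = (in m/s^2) 163.6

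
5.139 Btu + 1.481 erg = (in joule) 5422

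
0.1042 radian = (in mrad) 104.2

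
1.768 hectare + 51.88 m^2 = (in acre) 4.382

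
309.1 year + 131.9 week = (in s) 9.828e+09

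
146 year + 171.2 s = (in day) 5.329e+04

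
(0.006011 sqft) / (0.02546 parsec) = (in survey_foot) 2.332e-18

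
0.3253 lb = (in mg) 1.476e+05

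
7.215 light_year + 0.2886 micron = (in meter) 6.826e+16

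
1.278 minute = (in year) 2.432e-06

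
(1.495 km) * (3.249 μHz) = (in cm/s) 0.4857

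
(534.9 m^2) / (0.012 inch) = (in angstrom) 1.755e+16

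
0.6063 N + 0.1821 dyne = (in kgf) 0.06183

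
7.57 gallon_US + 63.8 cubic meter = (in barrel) 401.5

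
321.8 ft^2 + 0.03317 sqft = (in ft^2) 321.8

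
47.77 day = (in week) 6.824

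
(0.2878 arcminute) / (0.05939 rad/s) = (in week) 2.331e-09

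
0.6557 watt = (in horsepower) 0.0008793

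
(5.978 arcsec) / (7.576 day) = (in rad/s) 4.428e-11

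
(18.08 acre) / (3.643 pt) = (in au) 0.0003806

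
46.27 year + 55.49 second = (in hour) 4.053e+05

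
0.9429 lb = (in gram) 427.7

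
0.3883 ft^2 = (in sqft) 0.3883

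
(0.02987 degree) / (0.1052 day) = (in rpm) 5.477e-07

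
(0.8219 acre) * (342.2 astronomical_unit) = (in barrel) 1.071e+18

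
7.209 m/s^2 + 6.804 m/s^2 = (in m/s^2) 14.01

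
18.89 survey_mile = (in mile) 18.89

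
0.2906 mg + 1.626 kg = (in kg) 1.626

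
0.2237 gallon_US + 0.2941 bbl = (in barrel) 0.2994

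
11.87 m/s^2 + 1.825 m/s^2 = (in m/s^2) 13.69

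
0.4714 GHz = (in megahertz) 471.4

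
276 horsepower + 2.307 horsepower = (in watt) 2.075e+05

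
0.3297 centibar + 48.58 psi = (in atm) 3.309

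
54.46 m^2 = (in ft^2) 586.2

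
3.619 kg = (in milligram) 3.619e+06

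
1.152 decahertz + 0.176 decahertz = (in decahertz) 1.328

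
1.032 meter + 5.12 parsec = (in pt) 4.478e+20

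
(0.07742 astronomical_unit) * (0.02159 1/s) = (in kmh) 9.002e+08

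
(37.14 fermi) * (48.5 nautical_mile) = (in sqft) 3.591e-08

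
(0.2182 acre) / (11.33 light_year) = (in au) 5.507e-26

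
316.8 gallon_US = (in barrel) 7.543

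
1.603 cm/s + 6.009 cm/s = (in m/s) 0.07612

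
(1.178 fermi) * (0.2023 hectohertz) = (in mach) 6.999e-17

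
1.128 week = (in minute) 1.137e+04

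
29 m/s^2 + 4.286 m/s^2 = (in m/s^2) 33.29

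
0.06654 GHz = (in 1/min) 3.992e+09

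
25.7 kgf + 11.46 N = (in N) 263.5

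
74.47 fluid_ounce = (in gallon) 0.5818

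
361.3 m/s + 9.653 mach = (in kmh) 1.313e+04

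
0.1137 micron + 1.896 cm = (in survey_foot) 0.0622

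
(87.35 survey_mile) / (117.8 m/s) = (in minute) 19.89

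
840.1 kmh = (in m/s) 233.4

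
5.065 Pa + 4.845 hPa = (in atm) 0.004832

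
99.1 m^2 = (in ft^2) 1067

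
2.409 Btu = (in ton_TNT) 6.075e-07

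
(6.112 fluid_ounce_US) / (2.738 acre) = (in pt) 4.624e-05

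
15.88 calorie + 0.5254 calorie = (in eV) 4.284e+20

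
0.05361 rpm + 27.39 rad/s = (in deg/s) 1570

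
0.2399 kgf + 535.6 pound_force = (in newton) 2385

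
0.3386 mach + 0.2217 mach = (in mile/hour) 426.8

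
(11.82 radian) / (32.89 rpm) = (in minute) 0.0572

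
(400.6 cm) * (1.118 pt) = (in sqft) 0.01701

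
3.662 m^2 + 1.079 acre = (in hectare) 0.437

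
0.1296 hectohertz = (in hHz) 0.1296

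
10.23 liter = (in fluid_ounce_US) 345.9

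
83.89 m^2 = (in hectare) 0.008389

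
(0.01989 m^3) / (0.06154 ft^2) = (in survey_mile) 0.002162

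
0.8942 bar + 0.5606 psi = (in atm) 0.9207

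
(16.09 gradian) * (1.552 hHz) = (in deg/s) 2247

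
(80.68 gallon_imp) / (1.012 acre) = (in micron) 89.56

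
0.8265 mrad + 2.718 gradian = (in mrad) 43.52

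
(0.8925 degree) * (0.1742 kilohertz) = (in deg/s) 155.5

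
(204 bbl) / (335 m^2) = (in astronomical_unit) 6.472e-13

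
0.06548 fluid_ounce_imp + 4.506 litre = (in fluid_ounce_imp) 158.7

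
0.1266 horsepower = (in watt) 94.41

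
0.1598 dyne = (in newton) 1.598e-06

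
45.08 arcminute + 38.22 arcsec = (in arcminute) 45.72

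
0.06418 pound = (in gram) 29.11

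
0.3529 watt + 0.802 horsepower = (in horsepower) 0.8025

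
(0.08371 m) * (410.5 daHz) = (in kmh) 1237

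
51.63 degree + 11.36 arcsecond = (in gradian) 57.37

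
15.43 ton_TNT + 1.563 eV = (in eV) 4.029e+29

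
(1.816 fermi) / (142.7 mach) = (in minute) 6.229e-22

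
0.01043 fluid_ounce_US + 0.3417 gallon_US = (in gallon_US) 0.3418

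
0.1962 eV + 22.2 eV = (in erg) 3.588e-11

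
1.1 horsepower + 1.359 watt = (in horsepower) 1.102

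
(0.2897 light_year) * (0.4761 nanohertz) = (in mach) 3832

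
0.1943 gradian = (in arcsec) 629.5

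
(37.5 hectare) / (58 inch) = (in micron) 2.545e+11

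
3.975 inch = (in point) 286.2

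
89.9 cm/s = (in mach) 0.00264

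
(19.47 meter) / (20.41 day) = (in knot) 2.146e-05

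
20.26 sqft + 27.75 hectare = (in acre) 68.57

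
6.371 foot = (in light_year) 2.053e-16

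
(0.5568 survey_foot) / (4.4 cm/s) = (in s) 3.857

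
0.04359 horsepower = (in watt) 32.51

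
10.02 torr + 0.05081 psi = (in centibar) 1.686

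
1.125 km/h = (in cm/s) 31.25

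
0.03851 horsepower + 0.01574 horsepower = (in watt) 40.45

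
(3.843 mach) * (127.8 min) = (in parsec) 3.252e-10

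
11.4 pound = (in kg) 5.171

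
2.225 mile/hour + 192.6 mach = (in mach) 192.6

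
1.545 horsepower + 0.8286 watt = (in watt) 1153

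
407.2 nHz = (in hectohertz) 4.072e-09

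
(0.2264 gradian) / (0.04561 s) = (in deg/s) 4.467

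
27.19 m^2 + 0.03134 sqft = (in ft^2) 292.7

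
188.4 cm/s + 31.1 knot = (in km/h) 64.38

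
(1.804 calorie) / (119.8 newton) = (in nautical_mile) 3.402e-05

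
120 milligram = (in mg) 120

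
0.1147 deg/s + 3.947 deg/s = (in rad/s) 0.07089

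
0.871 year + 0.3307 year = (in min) 6.316e+05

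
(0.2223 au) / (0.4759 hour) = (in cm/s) 1.941e+09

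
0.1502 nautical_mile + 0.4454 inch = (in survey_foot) 912.7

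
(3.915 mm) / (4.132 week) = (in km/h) 5.64e-09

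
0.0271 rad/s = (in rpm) 0.2588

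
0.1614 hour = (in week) 0.0009607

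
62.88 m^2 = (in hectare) 0.006288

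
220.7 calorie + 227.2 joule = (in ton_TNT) 2.75e-07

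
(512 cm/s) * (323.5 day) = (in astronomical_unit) 0.0009566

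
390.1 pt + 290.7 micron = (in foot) 0.4525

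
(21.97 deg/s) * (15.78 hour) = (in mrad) 2.178e+07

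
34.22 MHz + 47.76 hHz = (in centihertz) 3.422e+09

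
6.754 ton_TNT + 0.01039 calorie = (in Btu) 2.678e+07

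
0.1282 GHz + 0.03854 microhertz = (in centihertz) 1.282e+10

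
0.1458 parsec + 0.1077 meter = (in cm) 4.499e+17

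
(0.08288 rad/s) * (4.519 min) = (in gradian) 1431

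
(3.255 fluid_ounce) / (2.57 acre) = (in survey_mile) 5.751e-12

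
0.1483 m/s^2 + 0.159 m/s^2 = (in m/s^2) 0.3073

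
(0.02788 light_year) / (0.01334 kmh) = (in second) 7.118e+16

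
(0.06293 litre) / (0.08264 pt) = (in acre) 0.0005334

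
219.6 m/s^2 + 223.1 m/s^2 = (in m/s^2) 442.7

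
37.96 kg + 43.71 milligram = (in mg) 3.796e+07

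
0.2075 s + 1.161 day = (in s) 1.003e+05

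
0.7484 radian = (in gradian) 47.64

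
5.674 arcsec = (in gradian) 0.001751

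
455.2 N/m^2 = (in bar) 0.004552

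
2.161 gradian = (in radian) 0.03394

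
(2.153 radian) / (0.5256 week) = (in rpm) 6.468e-05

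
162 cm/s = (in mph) 3.624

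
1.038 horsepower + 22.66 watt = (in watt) 796.7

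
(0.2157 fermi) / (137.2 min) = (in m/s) 2.62e-20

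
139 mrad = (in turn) 0.02212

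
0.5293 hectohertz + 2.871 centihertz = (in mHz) 5.296e+04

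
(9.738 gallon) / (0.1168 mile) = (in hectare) 1.961e-08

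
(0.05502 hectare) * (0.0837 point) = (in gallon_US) 4.292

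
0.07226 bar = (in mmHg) 54.2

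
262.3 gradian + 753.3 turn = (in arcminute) 1.629e+07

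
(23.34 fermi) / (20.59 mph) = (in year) 8.041e-23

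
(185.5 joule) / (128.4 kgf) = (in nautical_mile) 7.955e-05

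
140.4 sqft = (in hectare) 0.001304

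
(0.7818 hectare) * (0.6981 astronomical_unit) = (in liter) 8.165e+17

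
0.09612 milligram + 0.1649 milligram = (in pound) 5.755e-07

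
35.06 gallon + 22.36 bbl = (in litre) 3688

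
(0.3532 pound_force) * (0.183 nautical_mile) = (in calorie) 127.3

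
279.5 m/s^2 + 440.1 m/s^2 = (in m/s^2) 719.6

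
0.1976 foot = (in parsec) 1.952e-18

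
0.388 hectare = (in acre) 0.9588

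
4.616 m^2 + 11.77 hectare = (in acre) 29.09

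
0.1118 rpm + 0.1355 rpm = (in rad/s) 0.0259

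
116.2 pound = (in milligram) 5.271e+07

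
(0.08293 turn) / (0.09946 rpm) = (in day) 0.000579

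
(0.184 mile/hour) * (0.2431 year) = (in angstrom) 6.306e+15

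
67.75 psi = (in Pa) 4.671e+05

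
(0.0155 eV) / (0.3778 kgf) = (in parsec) 2.172e-38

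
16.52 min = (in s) 991.2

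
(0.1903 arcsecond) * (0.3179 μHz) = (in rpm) 2.801e-12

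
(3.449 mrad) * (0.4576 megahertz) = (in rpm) 1.507e+04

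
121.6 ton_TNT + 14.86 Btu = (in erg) 5.088e+18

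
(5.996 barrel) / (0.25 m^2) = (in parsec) 1.236e-16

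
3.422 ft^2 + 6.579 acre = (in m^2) 2.662e+04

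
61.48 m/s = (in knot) 119.5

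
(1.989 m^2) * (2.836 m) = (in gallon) 1490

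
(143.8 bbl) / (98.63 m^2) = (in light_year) 2.45e-17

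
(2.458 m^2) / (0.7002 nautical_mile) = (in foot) 0.006219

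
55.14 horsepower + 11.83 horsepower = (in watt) 4.994e+04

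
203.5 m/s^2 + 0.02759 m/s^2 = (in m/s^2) 203.5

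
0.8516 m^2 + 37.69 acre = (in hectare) 15.25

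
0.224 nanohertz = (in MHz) 2.24e-16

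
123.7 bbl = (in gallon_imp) 4326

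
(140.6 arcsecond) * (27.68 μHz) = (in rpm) 1.802e-07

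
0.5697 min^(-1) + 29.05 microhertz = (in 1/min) 0.5714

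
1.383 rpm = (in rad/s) 0.1448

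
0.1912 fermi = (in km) 1.912e-19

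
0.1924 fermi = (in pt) 5.454e-13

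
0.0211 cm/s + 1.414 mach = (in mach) 1.414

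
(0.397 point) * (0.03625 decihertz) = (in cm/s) 5.077e-05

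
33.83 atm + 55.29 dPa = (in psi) 497.2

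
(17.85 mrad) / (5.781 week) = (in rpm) 4.875e-08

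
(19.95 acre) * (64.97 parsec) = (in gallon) 4.276e+25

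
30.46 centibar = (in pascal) 3.046e+04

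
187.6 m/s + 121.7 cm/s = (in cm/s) 1.888e+04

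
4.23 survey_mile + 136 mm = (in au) 4.551e-08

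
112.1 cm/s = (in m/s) 1.121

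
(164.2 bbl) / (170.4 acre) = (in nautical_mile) 2.044e-08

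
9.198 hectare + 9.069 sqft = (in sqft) 9.901e+05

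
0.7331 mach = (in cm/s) 2.496e+04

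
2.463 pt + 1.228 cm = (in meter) 0.01315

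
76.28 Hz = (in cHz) 7628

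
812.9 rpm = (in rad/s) 85.13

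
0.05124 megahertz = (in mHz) 5.124e+07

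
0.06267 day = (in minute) 90.24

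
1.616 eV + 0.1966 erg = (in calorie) 4.699e-09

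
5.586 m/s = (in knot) 10.86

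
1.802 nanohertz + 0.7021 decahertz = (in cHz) 702.1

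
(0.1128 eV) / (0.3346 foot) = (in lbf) 3.984e-20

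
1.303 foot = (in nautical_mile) 0.0002144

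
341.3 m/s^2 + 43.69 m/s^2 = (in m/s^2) 385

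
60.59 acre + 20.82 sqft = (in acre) 60.59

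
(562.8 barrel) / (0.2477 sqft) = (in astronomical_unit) 2.599e-08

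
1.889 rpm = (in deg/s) 11.33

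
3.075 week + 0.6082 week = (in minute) 3.713e+04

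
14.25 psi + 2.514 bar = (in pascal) 3.497e+05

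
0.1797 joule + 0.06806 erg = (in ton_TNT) 4.295e-11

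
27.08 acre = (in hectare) 10.96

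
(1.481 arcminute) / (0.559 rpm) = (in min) 0.0001227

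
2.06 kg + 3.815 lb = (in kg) 3.79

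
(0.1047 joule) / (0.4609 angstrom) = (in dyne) 2.272e+14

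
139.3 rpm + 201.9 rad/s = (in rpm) 2067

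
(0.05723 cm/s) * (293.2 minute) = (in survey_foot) 33.03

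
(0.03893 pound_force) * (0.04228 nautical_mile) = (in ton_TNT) 3.241e-09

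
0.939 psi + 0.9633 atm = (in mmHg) 780.7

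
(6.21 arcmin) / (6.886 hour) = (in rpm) 6.959e-07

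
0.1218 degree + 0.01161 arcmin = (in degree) 0.122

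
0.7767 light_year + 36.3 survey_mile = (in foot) 2.411e+16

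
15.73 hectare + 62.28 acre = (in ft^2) 4.406e+06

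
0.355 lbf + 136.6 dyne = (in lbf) 0.3553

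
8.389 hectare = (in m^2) 8.389e+04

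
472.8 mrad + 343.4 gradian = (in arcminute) 2.017e+04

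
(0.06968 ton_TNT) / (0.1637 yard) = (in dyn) 1.948e+14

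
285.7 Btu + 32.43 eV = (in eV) 1.881e+24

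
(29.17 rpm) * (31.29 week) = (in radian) 5.781e+07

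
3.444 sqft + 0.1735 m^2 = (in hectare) 4.935e-05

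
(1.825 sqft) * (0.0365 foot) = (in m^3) 0.001886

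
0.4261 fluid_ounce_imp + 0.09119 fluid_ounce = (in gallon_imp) 0.003256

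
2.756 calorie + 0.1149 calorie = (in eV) 7.497e+19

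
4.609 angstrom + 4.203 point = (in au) 9.911e-15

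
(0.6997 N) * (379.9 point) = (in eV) 5.853e+17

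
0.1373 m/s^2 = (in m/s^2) 0.1373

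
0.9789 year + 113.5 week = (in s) 9.952e+07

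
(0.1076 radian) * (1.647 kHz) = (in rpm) 1692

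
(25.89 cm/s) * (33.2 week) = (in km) 5199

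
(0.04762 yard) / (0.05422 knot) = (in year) 4.95e-08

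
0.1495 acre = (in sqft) 6512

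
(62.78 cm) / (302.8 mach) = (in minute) 1.015e-07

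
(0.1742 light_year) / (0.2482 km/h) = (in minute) 3.984e+14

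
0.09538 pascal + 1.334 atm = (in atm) 1.334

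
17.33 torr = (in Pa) 2310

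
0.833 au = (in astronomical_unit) 0.833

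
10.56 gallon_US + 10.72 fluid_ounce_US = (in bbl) 0.2534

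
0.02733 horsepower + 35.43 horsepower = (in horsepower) 35.46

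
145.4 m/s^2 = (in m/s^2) 145.4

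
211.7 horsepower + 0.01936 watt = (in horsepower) 211.7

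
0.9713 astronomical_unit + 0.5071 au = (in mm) 2.212e+14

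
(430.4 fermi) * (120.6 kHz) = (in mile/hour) 1.161e-07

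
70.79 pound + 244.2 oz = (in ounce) 1377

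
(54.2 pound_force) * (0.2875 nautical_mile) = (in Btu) 121.7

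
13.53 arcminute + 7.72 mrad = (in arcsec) 2404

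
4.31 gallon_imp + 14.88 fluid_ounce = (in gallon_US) 5.292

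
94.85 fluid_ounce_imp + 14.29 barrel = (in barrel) 14.31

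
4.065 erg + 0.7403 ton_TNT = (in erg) 3.097e+16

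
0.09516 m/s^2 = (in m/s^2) 0.09516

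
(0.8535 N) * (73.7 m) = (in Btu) 0.05962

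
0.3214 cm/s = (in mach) 9.439e-06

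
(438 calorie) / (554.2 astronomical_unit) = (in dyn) 2.21e-06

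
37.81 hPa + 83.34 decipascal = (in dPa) 3.789e+04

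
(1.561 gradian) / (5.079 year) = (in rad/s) 1.531e-10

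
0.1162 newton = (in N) 0.1162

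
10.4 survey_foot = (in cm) 317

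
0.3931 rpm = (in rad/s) 0.04117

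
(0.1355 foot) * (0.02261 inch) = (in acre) 5.861e-09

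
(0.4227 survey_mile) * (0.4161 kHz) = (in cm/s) 2.831e+07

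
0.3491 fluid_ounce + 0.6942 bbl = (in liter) 110.4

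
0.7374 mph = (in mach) 0.0009681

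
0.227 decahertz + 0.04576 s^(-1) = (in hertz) 2.316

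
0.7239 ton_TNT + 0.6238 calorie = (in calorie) 7.239e+08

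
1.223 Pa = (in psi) 0.0001774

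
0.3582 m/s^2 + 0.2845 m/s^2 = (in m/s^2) 0.6427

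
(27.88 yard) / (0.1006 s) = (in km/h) 912.3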